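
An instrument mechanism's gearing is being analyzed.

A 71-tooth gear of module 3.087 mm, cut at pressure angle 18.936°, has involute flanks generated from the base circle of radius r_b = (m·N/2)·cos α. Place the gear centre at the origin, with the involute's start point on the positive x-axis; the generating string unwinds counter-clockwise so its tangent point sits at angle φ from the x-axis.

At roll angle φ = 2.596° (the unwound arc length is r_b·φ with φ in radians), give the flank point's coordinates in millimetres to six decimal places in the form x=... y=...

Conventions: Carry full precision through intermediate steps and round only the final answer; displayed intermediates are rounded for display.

x=103.764095 y=0.003213

single-mesh involute tooth geometry (71T wheel at module 3.087)
pitch radius r_p = m·N/2 = 3.087·71/2 = 109.588500
base radius r_b = r_p·cos α = 109.588500·cos 18.936° = 103.657751
roll angle φ = 2.596° = 0.04530875 rad
x = r_b·(cos φ + φ·sin φ) = 103.764095
y = r_b·(sin φ − φ·cos φ) = 0.003213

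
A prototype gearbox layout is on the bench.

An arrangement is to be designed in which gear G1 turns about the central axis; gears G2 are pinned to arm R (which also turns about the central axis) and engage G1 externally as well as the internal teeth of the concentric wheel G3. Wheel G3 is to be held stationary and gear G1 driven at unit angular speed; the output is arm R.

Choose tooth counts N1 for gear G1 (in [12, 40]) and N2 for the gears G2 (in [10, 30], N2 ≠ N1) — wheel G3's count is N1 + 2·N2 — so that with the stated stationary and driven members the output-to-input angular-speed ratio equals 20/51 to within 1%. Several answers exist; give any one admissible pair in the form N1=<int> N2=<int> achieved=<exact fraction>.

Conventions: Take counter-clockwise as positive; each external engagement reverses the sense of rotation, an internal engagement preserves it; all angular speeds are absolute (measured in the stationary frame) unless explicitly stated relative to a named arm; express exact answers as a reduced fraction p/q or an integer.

class = planetary set [ratio 20/51 wanted; Willis about the carrier]
Willis with ω_ring = 0: ω_arm/ω_sun = N1/(N1+N3); set equal to 20/51  ⇒  N3/N1 = 1/(20/51) − 1 = 31/20
N3 = N1 + 2·N2  ⇒  N2/N1 = (N3/N1 − 1)/2 = (31/20 − 1)/2 = 11/40
smallest multiple with N1 ≥ 12 and N2 ≥ 10: k = 1  ⇒  N1 = 1·40 = 40, N2 = 1·11 = 11 (N1 ≤ 40, N2 ≤ 30, N2 ≠ N1 ✓), N3 = 40 + 2·11 = 62
check: N1/(N1+N3) with N1 = 40, N3 = 62 gives 20/51; |achieved − target| = 0 ≤ 1/255 ✓

N1=40 N2=11 achieved=20/51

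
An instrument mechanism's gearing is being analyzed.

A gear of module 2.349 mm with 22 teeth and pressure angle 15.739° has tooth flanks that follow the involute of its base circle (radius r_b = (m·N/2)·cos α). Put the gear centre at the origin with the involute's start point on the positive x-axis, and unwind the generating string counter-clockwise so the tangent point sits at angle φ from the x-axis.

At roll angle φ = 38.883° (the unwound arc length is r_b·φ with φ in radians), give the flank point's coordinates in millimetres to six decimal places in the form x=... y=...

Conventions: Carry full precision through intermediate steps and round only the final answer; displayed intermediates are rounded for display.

x=29.954479 y=2.473632

single-mesh involute tooth geometry (22T wheel at module 2.349)
pitch radius r_p = m·N/2 = 2.349·22/2 = 25.839000
base radius r_b = r_p·cos α = 25.839000·cos 15.739° = 24.870227
roll angle φ = 38.883° = 0.67863637 rad
x = r_b·(cos φ + φ·sin φ) = 29.954479
y = r_b·(sin φ − φ·cos φ) = 2.473632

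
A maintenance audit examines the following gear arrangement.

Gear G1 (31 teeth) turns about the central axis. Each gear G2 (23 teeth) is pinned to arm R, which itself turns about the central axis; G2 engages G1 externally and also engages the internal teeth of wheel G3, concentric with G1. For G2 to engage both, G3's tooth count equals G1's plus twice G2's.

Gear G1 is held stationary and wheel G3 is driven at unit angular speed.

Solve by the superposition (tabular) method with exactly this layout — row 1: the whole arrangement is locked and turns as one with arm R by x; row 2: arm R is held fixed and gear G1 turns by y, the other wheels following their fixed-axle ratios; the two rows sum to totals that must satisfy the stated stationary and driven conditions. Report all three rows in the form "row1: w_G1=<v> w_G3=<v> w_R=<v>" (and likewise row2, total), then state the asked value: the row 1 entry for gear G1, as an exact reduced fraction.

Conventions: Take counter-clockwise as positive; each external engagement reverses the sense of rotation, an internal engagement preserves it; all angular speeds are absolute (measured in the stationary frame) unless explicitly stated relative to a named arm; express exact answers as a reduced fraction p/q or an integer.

row1: w_G1=77/108 w_G3=77/108 w_R=77/108
row2: w_G1=-77/108 w_G3=31/108 w_R=0
total: w_G1=0 w_G3=1 w_R=77/108
asked value: 77/108

topology: planetary set — G1 31T / G2 23T / G3 77T, arm = carrier (Willis)
superposition row 1 [locked train]: every member turns x
superposition row 2 [arm held]: sun y, ring −(31/77)·y, arm 0
boundary: total ω_sun = x + y = 0 and total ω_ring = x − (31/77)·y = 1  ⇒  y = -77/108, x = 77/108
row 2 ring = −(31/77)·(-77/108) = 31/108
totals (row 1 + row 2): sun 77/108 + (-77/108) = 0, ring 77/108 + 31/108 = 1, arm 77/108 + 0 = 77/108
asked cell (row1, sun) = 77/108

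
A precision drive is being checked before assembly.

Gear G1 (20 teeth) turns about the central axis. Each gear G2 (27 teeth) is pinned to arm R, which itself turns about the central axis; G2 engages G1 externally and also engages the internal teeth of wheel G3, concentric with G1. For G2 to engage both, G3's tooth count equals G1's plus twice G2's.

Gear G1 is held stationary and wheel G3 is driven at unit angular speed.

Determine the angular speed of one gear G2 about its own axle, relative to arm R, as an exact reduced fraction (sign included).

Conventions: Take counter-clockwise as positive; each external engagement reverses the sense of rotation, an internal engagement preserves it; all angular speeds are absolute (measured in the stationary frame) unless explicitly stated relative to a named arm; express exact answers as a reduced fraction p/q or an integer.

planetary set (20T centre, 27T on arm, 74T internal) — Willis relation
ring teeth: 20 + 2·27 = 74
20(ω_sun−ω_arm) = −74(ω_ring−ω_arm),  ω_sun = 0, ω_ring = 1
20(0−ω_arm) = −74(1−ω_arm)  ⇒  94·ω_arm = 74  ⇒  ω_arm = 37/47
sun–planet mesh: 20·(0−37/47) = −27·(ω_p−ω_arm)  ⇒  ω_p−ω_arm = 740/1269
exact speed ratio = 740/1269

740/1269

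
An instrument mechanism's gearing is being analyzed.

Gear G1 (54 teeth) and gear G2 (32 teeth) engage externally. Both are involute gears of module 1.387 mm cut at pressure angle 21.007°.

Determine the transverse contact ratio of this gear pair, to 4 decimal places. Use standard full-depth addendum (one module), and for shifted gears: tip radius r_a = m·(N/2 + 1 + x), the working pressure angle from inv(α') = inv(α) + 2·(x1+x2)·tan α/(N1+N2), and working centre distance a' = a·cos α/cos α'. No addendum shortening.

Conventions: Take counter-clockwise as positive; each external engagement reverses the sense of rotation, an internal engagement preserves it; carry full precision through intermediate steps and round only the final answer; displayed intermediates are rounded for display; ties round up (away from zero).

class = single-mesh tooth geometry [involute pair 54T × 32T, m = 1.387]
base radii: r_b1 = 34.960014, r_b2 = 20.717045
tip radii: r_a1 = 38.836000, r_a2 = 23.579000
no profile shift: α' = α, a' = a
action lengths: √(r_a1²−r_b1²) = 16.912491, √(r_a2²−r_b2²) = 11.259364
base pitch p_b = π·m·cos α = 4.067782
CR = (16.912491 + 11.259364 − 59.641000·sin 21.00700°)/4.067782 = 1.669615
contact ratio ≈ 1.6696

1.6696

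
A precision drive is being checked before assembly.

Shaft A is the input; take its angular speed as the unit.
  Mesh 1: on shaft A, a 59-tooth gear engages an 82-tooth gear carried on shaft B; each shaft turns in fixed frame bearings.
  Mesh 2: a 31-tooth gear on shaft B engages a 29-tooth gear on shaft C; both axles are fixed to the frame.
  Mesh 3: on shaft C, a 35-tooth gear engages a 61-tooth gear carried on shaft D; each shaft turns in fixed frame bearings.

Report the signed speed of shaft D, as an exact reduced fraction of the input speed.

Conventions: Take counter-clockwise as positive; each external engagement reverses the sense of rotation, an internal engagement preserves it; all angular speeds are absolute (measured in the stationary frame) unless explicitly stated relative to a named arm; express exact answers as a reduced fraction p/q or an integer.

-64015/145058

3-mesh fixed-axis compound train (all bearings frame-fixed)
mesh 1 [59T→82T]: |ω|/ω_in = 1×59/82 = 59/82, sense flips to −
mesh 2 [31T→29T]: |ω|/ω_in = (59/82)×31/29 = 1829/2378, sense flips to +
mesh 3 [35T→61T]: |ω|/ω_in = (1829/2378)×35/61 = 64015/145058, sense flips to −
signed output speed (× input speed) = -64015/145058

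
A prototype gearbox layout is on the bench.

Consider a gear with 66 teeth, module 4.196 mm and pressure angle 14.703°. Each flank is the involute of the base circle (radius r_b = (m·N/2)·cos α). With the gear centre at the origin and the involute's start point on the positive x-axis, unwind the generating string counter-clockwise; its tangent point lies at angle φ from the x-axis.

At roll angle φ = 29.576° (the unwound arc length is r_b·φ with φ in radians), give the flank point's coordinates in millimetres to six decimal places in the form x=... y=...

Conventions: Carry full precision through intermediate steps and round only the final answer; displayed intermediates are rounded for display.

topology: single-mesh involute geometry — m = 4.196, N = 66
pitch radius r_p = m·N/2 = 4.196·66/2 = 138.468000
base radius r_b = r_p·cos α = 138.468000·cos 14.703° = 133.933791
roll angle φ = 29.576° = 0.51619858 rad
x = r_b·(cos φ + φ·sin φ) = 150.606649
y = r_b·(sin φ − φ·cos φ) = 5.978644

x=150.606649 y=5.978644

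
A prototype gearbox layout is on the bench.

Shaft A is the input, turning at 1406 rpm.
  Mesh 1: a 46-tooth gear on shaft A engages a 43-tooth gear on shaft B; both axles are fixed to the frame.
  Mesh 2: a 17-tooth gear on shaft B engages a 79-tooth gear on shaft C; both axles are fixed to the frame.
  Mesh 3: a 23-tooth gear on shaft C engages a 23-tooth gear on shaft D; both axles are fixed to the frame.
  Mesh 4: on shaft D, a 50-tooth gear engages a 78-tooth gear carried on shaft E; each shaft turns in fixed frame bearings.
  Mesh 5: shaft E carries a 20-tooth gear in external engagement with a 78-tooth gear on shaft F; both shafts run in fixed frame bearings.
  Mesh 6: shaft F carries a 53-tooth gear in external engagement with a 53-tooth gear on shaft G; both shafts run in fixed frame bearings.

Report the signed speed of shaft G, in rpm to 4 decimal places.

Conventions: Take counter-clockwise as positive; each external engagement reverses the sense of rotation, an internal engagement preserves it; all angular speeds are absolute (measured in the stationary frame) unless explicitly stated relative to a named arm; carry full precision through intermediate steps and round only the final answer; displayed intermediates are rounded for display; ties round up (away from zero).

class = fixed-axis compound train [6 meshes; 6 ratios multiply, 6 sense flips]
mesh 1 [46T→43T]: ω = 1406.0000×46/43 = 1504.0930 rpm, sense flips to −
mesh 2 [17T→79T]: ω = 1504.0930×17/79 = 323.6656 rpm, sense flips to +
mesh 3 [23T→23T]: ω = 323.6656×23/23 = 323.6656 rpm, sense flips to −
mesh 4 [50T→78T]: ω = 323.6656×50/78 = 207.4779 rpm, sense flips to +
mesh 5 [20T→78T]: ω = 207.4779×20/78 = 53.1995 rpm, sense flips to −
mesh 6 [53T→53T]: ω = 53.1995×53/53 = 53.1995 rpm, sense flips to +
signed output speed = +53.1995 rpm

+53.1995 rpm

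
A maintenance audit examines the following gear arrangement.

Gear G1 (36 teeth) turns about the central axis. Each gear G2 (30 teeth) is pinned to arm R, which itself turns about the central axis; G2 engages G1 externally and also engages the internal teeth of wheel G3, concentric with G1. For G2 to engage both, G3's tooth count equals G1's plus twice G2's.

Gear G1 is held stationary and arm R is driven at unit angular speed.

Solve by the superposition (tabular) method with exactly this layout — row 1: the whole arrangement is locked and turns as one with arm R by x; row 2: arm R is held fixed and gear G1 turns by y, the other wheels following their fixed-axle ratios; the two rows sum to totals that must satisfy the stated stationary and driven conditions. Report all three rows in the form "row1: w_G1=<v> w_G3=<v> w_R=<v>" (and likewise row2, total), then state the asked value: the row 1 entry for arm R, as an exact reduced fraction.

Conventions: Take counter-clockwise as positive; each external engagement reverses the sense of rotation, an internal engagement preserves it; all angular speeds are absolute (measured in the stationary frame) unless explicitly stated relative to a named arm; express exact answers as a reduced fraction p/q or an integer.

row1: w_G1=1 w_G3=1 w_R=1
row2: w_G1=-1 w_G3=3/8 w_R=0
total: w_G1=0 w_G3=11/8 w_R=1
asked value: 1

planetary set (36T centre, 30T on arm, 96T internal) — Willis relation
row 1 — lock + rotate with arm: ω_sun = ω_ring = ω_arm = x
row 2: sun turns y, ring = −(36/96)·y, arm 0
boundary: total ω_sun = x + y = 0 and total ω_arm = x = 1  ⇒  y = -1, x = 1
row 2 ring = −(36/96)·(-1) = 3/8
totals (row 1 + row 2): sun 1 + (-1) = 0, ring 1 + 3/8 = 11/8, arm 1 + 0 = 1
asked cell (row1, arm) = 1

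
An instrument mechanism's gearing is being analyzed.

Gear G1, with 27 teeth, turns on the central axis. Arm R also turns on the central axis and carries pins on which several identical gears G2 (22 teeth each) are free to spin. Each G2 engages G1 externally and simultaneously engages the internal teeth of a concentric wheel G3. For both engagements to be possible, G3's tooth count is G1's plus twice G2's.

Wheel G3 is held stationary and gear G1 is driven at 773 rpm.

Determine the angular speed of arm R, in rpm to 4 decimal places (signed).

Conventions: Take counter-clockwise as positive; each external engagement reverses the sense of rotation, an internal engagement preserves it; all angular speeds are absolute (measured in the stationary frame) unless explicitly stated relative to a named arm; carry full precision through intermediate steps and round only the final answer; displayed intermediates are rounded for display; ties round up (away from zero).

+212.9694 rpm

recognized (axles ride arm R): planetary set, 27/22/71 teeth
normalise by the input: solve with ω_sun = 1, then scale by 773 rpm
ring teeth: 27 + 2·22 = 71
27(ω_sun−ω_arm) = −71(ω_ring−ω_arm),  ω_ring = 0, ω_sun = 1
27(1−ω_arm) = −71(0−ω_arm)  ⇒  98·ω_arm = 27  ⇒  ω_arm = 27/98
scale: ω_arm = 27/98 × 773 rpm = +212.9694 rpm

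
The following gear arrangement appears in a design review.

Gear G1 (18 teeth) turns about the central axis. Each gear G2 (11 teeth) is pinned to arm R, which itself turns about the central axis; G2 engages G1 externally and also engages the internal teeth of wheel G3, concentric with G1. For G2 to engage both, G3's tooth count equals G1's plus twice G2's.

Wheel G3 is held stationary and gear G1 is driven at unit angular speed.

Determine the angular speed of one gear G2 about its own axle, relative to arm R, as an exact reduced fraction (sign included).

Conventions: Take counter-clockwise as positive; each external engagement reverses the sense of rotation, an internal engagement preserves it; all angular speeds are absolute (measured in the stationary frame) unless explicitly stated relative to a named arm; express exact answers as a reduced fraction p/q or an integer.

-360/319

topology: planetary set — G1 18T / G2 11T / G3 40T, arm = carrier (Willis)
ring teeth: 18 + 2·11 = 40
18(ω_sun−ω_arm) = −40(ω_ring−ω_arm),  ω_ring = 0, ω_sun = 1
18(1−ω_arm) = −40(0−ω_arm)  ⇒  58·ω_arm = 18  ⇒  ω_arm = 9/29
sun–planet mesh: 18·(1−9/29) = −11·(ω_p−ω_arm)  ⇒  ω_p−ω_arm = -360/319
exact speed ratio = -360/319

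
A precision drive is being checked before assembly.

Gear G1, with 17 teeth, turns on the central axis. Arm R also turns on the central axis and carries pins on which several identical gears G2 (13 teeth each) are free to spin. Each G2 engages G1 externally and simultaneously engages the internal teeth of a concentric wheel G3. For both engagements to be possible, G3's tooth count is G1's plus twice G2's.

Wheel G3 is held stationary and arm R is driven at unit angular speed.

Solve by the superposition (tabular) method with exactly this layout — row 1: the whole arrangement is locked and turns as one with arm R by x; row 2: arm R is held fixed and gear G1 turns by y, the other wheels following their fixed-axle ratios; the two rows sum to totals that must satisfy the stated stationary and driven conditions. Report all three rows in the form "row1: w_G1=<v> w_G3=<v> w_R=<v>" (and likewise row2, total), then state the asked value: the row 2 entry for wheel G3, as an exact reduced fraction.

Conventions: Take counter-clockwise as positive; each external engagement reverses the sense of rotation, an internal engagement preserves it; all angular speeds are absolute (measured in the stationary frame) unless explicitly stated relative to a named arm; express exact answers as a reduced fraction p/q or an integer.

recognized (axles ride arm R): planetary set, 17/13/43 teeth
row 1: whole set turns with the arm by x
row 2 (arm held, sun turns y): ω_ring = −(17/43)·y, ω_arm = 0
boundary: total ω_ring = x − (17/43)·y = 0 and total ω_arm = x = 1  ⇒  y = 43/17, x = 1
row 2 ring = −(17/43)·43/17 = -1
totals (row 1 + row 2): sun 1 + 43/17 = 60/17, ring 1 + (-1) = 0, arm 1 + 0 = 1
asked cell (row2, ring) = -1

row1: w_G1=1 w_G3=1 w_R=1
row2: w_G1=43/17 w_G3=-1 w_R=0
total: w_G1=60/17 w_G3=0 w_R=1
asked value: -1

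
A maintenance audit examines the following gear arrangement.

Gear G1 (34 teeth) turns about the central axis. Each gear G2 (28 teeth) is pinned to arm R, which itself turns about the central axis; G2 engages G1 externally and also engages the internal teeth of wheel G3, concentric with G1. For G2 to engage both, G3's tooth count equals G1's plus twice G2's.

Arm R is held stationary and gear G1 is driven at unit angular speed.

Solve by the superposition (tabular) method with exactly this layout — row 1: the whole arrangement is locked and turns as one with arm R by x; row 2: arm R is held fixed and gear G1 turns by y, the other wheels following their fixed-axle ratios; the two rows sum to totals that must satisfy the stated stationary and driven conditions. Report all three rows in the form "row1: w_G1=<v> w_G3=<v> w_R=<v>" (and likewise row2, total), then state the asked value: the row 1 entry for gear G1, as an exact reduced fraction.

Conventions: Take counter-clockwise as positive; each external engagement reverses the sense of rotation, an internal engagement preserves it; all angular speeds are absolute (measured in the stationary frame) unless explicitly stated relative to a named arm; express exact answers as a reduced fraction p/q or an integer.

row1: w_G1=0 w_G3=0 w_R=0
row2: w_G1=1 w_G3=-17/45 w_R=0
total: w_G1=1 w_G3=-17/45 w_R=0
asked value: 0

topology: planetary set — G1 34T / G2 28T / G3 90T, arm = carrier (Willis)
superposition row 1 [locked train]: every member turns x
row 2 — arm fixed, fixed-axis ratios: sun y, ring −(34/90)·y, arm 0
boundary: total ω_arm = x = 0 and total ω_sun = x + y = 1  ⇒  y = 1, x = 0
row 2 ring = −(34/90)·1 = -17/45
totals (row 1 + row 2): sun 0 + 1 = 1, ring 0 + (-17/45) = -17/45, arm 0 + 0 = 0
asked cell (row1, sun) = 0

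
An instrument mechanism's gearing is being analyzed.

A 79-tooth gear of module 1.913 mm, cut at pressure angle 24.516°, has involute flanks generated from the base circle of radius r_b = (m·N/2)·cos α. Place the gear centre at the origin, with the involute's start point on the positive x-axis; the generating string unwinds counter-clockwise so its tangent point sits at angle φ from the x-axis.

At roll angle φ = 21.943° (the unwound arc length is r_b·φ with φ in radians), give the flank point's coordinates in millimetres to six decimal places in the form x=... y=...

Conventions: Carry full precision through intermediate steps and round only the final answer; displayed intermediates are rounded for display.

x=73.609655 y=1.268514

class = single-mesh tooth geometry [base-circle involute, m = 1.913, 79T]
pitch radius r_p = m·N/2 = 1.913·79/2 = 75.563500
base radius r_b = r_p·cos α = 75.563500·cos 24.516° = 68.751105
roll angle φ = 21.943° = 0.38297760 rad
x = r_b·(cos φ + φ·sin φ) = 73.609655
y = r_b·(sin φ − φ·cos φ) = 1.268514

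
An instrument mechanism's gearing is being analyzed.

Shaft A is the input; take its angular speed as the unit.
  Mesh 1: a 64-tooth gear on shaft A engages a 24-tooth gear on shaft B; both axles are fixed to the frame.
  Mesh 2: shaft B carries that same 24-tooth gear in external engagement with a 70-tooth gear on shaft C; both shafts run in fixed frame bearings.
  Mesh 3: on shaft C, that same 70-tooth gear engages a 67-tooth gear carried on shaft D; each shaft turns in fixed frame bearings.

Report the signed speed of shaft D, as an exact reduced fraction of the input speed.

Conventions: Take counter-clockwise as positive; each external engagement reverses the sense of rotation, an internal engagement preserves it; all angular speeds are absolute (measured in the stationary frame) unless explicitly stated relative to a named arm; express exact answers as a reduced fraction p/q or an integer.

-64/67

3-mesh fixed-axis compound train (all bearings frame-fixed)
mesh 1 [64T→24T]: |ω|/ω_in = 1×64/24 = 8/3, sense flips to −
mesh 2 [24T→70T]: |ω|/ω_in = (8/3)×24/70 = 32/35, sense flips to +
mesh 3 [70T→67T]: |ω|/ω_in = (32/35)×70/67 = 64/67, sense flips to −
signed output speed (× input speed) = -64/67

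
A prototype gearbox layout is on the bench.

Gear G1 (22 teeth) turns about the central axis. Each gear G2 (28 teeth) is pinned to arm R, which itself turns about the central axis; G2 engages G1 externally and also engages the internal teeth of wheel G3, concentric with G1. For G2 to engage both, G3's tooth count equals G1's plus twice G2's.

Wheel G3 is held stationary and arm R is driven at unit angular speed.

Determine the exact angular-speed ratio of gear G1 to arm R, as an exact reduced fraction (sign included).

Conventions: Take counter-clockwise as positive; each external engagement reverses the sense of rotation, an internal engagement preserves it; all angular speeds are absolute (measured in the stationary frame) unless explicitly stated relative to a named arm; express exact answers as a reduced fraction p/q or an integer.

topology: planetary set — G1 22T / G2 28T / G3 78T, arm = carrier (Willis)
ring teeth: 22 + 2·28 = 78
22(ω_sun−ω_arm) = −78(ω_ring−ω_arm),  ω_ring = 0, ω_arm = 1
ω_sun = 1 − (78/22)(0−1) = 50/11
ω_out/ω_in = 50/11

50/11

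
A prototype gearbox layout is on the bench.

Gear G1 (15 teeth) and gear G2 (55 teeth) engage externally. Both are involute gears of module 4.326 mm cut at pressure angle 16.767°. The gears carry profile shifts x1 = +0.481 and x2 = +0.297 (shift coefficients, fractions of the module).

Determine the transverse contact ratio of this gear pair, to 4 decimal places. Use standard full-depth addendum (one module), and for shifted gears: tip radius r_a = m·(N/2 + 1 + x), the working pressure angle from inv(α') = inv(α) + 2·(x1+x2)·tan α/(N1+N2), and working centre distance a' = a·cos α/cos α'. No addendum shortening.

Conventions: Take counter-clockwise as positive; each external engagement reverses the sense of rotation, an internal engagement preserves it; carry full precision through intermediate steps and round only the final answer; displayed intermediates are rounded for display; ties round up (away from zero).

single-mesh involute tooth geometry (15T engaging 55T at module 4.326)
base radii: r_b1 = 31.065627, r_b2 = 113.907299
tip radii: r_a1 = 38.851806, r_a2 = 124.575822
inv(α') = inv(16.767°) + 2·(+0.481+0.297)·tan α/(15+55) = 0.01534733  ⇒  α' = 20.18961°
a' = a·cos α / cos α' = 151.4100·cos 16.767°/cos 20.18961° = 154.463867
action lengths: √(r_a1²−r_b1²) = 23.332159, √(r_a2²−r_b2²) = 50.440684
base pitch p_b = π·m·cos α = 13.012739
CR = (23.332159 + 50.440684 − 154.463867·sin 20.18961°)/13.012739 = 1.572538
contact ratio ≈ 1.5725

1.5725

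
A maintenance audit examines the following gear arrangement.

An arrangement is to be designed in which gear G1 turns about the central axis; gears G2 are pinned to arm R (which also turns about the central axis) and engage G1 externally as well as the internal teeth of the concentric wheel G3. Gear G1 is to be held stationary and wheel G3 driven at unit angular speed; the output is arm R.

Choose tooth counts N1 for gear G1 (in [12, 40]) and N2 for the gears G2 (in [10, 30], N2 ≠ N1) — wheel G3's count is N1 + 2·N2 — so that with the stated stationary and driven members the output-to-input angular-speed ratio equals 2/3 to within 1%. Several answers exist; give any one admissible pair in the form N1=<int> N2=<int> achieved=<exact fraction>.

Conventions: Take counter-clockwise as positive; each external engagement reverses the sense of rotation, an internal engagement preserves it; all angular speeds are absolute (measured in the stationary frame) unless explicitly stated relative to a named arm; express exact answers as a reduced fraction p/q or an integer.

topology: planetary set — design target 2/3, arm = carrier (Willis)
Willis with ω_sun = 0: ω_arm/ω_ring = N3/(N1+N3); set equal to 2/3  ⇒  N3/N1 = (2/3)/(1 − 2/3) = 2
N3 = N1 + 2·N2  ⇒  N2/N1 = (N3/N1 − 1)/2 = (2 − 1)/2 = 1/2
smallest multiple with N1 ≥ 12 and N2 ≥ 10: k = 10  ⇒  N1 = 10·2 = 20, N2 = 10·1 = 10 (N1 ≤ 40, N2 ≤ 30, N2 ≠ N1 ✓), N3 = 20 + 2·10 = 40
check: N3/(N1+N3) with N1 = 20, N3 = 40 gives 2/3; |achieved − target| = 0 ≤ 1/150 ✓

N1=20 N2=10 achieved=2/3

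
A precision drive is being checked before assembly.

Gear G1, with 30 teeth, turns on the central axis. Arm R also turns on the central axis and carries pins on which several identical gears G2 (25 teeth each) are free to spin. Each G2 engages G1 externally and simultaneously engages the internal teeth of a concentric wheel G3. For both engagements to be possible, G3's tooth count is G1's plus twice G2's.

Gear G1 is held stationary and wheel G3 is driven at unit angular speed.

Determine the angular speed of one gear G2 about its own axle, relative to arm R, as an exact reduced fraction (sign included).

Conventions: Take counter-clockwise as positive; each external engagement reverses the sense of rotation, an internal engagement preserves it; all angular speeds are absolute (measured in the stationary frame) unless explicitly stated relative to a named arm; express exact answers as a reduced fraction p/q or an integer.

48/55

topology: planetary set — G1 30T / G2 25T / G3 80T, arm = carrier (Willis)
ring teeth: 30 + 2·25 = 80
30(ω_sun−ω_arm) = −80(ω_ring−ω_arm),  ω_sun = 0, ω_ring = 1
30(0−ω_arm) = −80(1−ω_arm)  ⇒  110·ω_arm = 80  ⇒  ω_arm = 8/11
sun–planet mesh: 30·(0−8/11) = −25·(ω_p−ω_arm)  ⇒  ω_p−ω_arm = 48/55
exact speed ratio = 48/55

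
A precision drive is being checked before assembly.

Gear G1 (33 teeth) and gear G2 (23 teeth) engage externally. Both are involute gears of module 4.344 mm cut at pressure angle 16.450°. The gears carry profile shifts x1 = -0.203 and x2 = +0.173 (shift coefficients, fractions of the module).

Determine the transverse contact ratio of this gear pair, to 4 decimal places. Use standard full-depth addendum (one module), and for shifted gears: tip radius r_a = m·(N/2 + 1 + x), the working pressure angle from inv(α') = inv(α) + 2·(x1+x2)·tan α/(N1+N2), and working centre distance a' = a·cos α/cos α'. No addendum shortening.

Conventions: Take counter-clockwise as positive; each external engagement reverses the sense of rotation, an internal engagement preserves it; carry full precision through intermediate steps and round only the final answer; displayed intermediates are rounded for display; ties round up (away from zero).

1.7934

single-mesh involute tooth geometry (33T engaging 23T at module 4.344)
base radii: r_b1 = 68.742102, r_b2 = 47.911162
tip radii: r_a1 = 75.138168, r_a2 = 55.051512
inv(α') = inv(16.450°) + 2·(-0.203+0.173)·tan α/(33+23) = 0.00784149  ⇒  α' = 16.23925°
a' = a·cos α / cos α' = 121.6320·cos 16.450°/cos 16.23925° = 121.500865
action lengths: √(r_a1²−r_b1²) = 30.335914, √(r_a2²−r_b2²) = 27.114379
base pitch p_b = π·m·cos α = 13.088466
CR = (30.335914 + 27.114379 − 121.500865·sin 16.23925°)/13.088466 = 1.793389
contact ratio ≈ 1.7934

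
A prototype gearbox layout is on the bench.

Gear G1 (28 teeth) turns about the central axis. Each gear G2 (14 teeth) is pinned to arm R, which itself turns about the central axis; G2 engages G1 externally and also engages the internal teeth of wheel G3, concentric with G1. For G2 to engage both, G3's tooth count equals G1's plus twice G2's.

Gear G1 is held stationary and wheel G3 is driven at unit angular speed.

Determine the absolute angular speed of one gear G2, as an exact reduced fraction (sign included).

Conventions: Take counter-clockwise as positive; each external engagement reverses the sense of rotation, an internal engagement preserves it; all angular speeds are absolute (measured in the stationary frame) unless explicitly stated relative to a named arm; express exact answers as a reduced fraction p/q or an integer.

topology: planetary set — G1 28T / G2 14T / G3 56T, arm = carrier (Willis)
ring teeth: 28 + 2·14 = 56
28(ω_sun−ω_arm) = −56(ω_ring−ω_arm),  ω_sun = 0, ω_ring = 1
28(0−ω_arm) = −56(1−ω_arm)  ⇒  84·ω_arm = 56  ⇒  ω_arm = 2/3
sun–planet mesh: 28·(0−2/3) = −14·(ω_p−ω_arm)  ⇒  ω_p−ω_arm = 4/3
ω_p = 2/3 + 4/3 = 2
exact speed ratio = 2

2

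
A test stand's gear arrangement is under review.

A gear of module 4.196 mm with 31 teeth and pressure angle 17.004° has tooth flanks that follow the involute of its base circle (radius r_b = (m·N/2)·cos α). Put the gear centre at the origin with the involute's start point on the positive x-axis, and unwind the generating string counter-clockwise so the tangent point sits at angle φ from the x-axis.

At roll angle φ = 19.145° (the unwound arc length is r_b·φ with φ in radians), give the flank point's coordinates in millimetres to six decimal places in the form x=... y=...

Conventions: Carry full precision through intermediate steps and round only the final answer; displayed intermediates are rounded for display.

x=65.570584 y=0.764847

single-mesh involute tooth geometry (31T wheel at module 4.196)
pitch radius r_p = m·N/2 = 4.196·31/2 = 65.038000
base radius r_b = r_p·cos α = 65.038000·cos 17.004° = 62.194821
roll angle φ = 19.145° = 0.33414329 rad
x = r_b·(cos φ + φ·sin φ) = 65.570584
y = r_b·(sin φ − φ·cos φ) = 0.764847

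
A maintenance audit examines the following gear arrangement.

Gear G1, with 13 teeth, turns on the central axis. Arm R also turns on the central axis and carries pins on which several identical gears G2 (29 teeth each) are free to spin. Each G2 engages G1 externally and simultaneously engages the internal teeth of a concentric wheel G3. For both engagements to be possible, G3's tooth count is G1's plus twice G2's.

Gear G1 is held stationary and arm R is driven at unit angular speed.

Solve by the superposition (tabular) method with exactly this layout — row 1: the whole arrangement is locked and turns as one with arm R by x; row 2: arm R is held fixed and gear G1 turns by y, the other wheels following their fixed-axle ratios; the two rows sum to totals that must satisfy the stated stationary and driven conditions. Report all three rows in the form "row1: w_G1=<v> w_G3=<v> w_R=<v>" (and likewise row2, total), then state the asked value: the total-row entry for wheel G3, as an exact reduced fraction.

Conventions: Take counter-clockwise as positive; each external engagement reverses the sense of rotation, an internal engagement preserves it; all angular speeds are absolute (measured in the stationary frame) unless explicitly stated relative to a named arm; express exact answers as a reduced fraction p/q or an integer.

planetary set (13T centre, 29T on arm, 71T internal) — Willis relation
row 1 (train locked, turned with arm): all members turn x
row 2 — arm fixed, fixed-axis ratios: sun y, ring −(13/71)·y, arm 0
boundary: total ω_sun = x + y = 0 and total ω_arm = x = 1  ⇒  y = -1, x = 1
row 2 ring = −(13/71)·(-1) = 13/71
totals (row 1 + row 2): sun 1 + (-1) = 0, ring 1 + 13/71 = 84/71, arm 1 + 0 = 1
asked cell (total, ring) = 84/71

row1: w_G1=1 w_G3=1 w_R=1
row2: w_G1=-1 w_G3=13/71 w_R=0
total: w_G1=0 w_G3=84/71 w_R=1
asked value: 84/71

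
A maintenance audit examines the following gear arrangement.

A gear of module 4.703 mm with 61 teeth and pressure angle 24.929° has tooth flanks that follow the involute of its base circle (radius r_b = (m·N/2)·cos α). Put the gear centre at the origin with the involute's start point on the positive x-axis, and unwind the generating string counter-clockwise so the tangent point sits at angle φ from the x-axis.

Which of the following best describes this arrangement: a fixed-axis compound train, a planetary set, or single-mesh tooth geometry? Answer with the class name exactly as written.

single-mesh tooth geometry

class = single-mesh tooth geometry [base-circle involute, m = 4.703, 61T]
classification: single-mesh tooth geometry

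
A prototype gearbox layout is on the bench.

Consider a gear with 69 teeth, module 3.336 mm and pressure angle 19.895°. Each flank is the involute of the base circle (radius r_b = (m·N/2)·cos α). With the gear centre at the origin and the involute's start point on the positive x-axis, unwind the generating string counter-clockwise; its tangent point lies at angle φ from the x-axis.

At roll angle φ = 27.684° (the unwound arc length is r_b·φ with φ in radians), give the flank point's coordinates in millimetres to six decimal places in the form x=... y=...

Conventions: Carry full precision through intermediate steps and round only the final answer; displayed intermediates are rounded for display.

topology: single-mesh involute geometry — m = 3.336, N = 69
pitch radius r_p = m·N/2 = 3.336·69/2 = 115.092000
base radius r_b = r_p·cos α = 115.092000·cos 19.895° = 108.223059
roll angle φ = 27.684° = 0.48317695 rad
x = r_b·(cos φ + φ·sin φ) = 120.128125
y = r_b·(sin φ − φ·cos φ) = 3.975064

x=120.128125 y=3.975064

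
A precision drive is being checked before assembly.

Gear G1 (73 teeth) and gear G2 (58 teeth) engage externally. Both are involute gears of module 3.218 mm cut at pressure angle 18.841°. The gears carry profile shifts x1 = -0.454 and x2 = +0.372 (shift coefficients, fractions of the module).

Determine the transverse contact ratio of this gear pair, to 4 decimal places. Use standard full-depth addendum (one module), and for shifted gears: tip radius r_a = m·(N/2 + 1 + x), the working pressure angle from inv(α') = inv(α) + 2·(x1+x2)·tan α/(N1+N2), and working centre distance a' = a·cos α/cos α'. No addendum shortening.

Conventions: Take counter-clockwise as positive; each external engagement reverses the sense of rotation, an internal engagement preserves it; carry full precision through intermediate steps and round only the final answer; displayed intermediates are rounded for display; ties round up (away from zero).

1.8475

single-mesh involute tooth geometry (73T engaging 58T at module 3.218)
base radii: r_b1 = 111.163467, r_b2 = 88.321659
tip radii: r_a1 = 119.214028, r_a2 = 97.737096
inv(α') = inv(18.841°) + 2·(-0.454+0.372)·tan α/(73+58) = 0.01196181  ⇒  α' = 18.62822°
a' = a·cos α / cos α' = 210.7790·cos 18.841°/cos 18.62822° = 210.513683
action lengths: √(r_a1²−r_b1²) = 43.065857, √(r_a2²−r_b2²) = 41.854803
base pitch p_b = π·m·cos α = 9.567954
CR = (43.065857 + 41.854803 − 210.513683·sin 18.62822°)/9.567954 = 1.847533
contact ratio ≈ 1.8475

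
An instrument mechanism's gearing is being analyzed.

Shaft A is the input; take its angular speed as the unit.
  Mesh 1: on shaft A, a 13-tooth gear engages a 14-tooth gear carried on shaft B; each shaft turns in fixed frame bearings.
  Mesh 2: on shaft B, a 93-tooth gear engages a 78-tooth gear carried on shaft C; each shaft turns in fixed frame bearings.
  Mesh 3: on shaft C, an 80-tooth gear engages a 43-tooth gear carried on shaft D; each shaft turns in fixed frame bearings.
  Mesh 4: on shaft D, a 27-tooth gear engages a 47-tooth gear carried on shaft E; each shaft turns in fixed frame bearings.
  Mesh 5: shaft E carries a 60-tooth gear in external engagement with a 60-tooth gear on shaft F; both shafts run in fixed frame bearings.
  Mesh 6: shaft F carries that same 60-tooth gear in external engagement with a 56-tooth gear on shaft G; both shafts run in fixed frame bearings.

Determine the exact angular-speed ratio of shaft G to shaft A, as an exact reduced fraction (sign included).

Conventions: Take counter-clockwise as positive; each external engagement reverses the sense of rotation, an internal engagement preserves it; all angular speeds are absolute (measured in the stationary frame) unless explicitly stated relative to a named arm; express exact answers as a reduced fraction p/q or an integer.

125550/99029

class = fixed-axis compound train [6 meshes; 6 ratios multiply, 6 sense flips]
mesh 1 [13T→14T]: running ratio 13/14, sense −
mesh 2 [93T→78T]: running ratio 31/28, sense +
mesh 3 [80T→43T]: running ratio 620/301, sense −
mesh 4 [27T→47T]: running ratio 16740/14147, sense +
mesh 5 [60T→60T]: running ratio 16740/14147, sense −
mesh 6 [60T→56T]: running ratio 125550/99029, sense +
ω_out/ω_in = 125550/99029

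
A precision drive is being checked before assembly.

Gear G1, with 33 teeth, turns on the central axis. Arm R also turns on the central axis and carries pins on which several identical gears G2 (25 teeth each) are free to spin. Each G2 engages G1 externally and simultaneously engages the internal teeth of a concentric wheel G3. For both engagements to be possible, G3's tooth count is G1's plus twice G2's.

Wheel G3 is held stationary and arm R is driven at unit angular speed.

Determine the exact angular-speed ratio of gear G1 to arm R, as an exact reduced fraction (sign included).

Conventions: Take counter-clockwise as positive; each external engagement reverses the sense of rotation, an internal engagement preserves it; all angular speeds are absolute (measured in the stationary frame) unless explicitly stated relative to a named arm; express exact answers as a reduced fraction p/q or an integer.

116/33

recognized (axles ride arm R): planetary set, 33/25/83 teeth
ring teeth: 33 + 2·25 = 83
33(ω_sun−ω_arm) = −83(ω_ring−ω_arm),  ω_ring = 0, ω_arm = 1
ω_sun = 1 − (83/33)(0−1) = 116/33
ω_out/ω_in = 116/33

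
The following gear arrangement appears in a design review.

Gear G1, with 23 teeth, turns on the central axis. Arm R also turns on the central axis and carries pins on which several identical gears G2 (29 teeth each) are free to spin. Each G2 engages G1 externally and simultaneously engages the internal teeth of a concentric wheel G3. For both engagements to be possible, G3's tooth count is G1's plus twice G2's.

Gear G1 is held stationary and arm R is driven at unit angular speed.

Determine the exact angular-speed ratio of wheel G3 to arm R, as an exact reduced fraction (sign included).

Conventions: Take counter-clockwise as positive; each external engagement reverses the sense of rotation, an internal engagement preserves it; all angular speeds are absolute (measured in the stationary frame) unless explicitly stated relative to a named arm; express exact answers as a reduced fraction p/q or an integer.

planetary set (23T centre, 29T on arm, 81T internal) — Willis relation
ring teeth: 23 + 2·29 = 81
23(ω_sun−ω_arm) = −81(ω_ring−ω_arm),  ω_sun = 0, ω_arm = 1
ω_ring = 1 − (23/81)(0−1) = 104/81
ω_out/ω_in = 104/81

104/81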